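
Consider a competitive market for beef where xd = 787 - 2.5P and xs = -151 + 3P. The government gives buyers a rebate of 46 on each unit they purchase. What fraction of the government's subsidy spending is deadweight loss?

Pre-subsidy: 787 - 2.5P = -151 + 3P gives P* = 1876/11, x* = 3967/11.
With the rebate, buyers effectively pay Pb = Ps − 46, where Ps is the price sellers receive.
Demand in terms of Ps becomes xd = 787 − 2.5(Ps − 46) = 902 - 2.5Ps. Setting this equal to supply: 902 - 2.5Ps = -151 + 3Ps, so Ps = 2106/11.
Buyers pay Pb = 2106/11 − 46 = 1600/11; x' = -151 + 3·(2106/11) = 4657/11.
ΔCS = ½(3967/11 + 4657/11)(1876/11 − 1600/11) = 108192/11; ΔPS = ½(3967/11 + 4657/11)(2106/11 − 1876/11) = 90160/11.
Government spending = 46 × 4657/11 = 214222/11.
DWL = ½ × 46 × (4657/11 − 3967/11) = 15870/11; fraction = (15870/11) / (214222/11) = 345/4657.

DWL / government spending = 345/4657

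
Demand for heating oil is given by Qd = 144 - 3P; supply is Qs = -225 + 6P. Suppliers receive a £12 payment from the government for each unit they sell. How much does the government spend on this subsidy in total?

Pre-subsidy: 144 - 3P = -225 + 6P gives P* = 41, Q* = 21.
With the subsidy, sellers receive Ps = Pb + 12 for each unit, where Pb is the price buyers pay.
Supply in terms of Pb becomes Qs = -225 + 6(Pb + 12) = -153 + 6Pb. Setting this equal to demand: 144 - 3Pb = -153 + 6Pb, so Pb = 33.
Sellers receive Ps = 33 + 12 = 45; Q' = 144 − 3·33 = 45.
Government outlay = subsidy × quantity = 12 × 45 = 540.

Government cost = £540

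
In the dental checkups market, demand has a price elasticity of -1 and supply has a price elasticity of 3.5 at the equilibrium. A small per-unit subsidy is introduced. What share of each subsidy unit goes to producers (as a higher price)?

For a small subsidy around the equilibrium, the benefit split depends on the relative slopes, which at a point are proportional to the elasticities.
Buyer share = εs/(εs + |εd|) = 3.5/(3.5 + 1) = 7/9; seller share = |εd|/(εs + |εd|) = 2/9.
So producers capture 2/9 of the subsidy.

Producer share = 2/9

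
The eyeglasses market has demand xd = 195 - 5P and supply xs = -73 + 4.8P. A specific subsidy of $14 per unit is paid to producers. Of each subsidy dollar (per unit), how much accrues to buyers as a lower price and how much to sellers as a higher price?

Pre-subsidy: 195 - 5P = -73 + 4.8P gives P* = 1340/49, x* = 2855/49.
With the subsidy, sellers receive Ps = Pb + 14 for each unit, where Pb is the price buyers pay.
Supply in terms of Pb becomes xs = -73 + 4.8(Pb + 14) = -5.8 + 4.8Pb. Setting this equal to demand: 195 - 5Pb = -5.8 + 4.8Pb, so Pb = 1004/49.
Sellers receive Ps = 1004/49 + 14 = 1690/49; x' = 195 − 5·(1004/49) = 4535/49.
Buyers' price falls by P* − Pb = 1340/49 − 1004/49 = 48/7; sellers' price rises by Ps − P* = 1690/49 − 1340/49 = 50/7.

Buyers gain 48/7 per unit; sellers gain 50/7 per unit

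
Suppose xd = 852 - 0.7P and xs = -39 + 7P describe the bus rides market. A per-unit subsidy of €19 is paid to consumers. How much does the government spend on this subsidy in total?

Government cost = 163666/11

Pre-subsidy: 852 - 0.7P = -39 + 7P gives P* = 810/7, x* = 771.
With the rebate, buyers effectively pay Pb = Ps − 19, where Ps is the price sellers receive.
Demand in terms of Ps becomes xd = 852 − 0.7(Ps − 19) = 865.3 - 0.7Ps. Setting this equal to supply: 865.3 - 0.7Ps = -39 + 7Ps, so Ps = 9043/77.
Buyers pay Pb = 9043/77 − 19 = 7580/77; x' = -39 + 7·(9043/77) = 8614/11.
Government outlay = subsidy × quantity = 19 × 8614/11 = 163666/11.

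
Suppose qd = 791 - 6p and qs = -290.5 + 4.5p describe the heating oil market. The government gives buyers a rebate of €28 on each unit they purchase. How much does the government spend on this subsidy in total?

Government cost = €6860

Pre-subsidy: 791 - 6p = -290.5 + 4.5p gives p* = 103, q* = 173.
With the rebate, buyers effectively pay pb = ps − 28, where ps is the price sellers receive.
Demand in terms of ps becomes qd = 791 − 6(ps − 28) = 959 - 6ps. Setting this equal to supply: 959 - 6ps = -290.5 + 4.5ps, so ps = 119.
Buyers pay pb = 119 − 28 = 91; q' = -290.5 + 4.5·119 = 245.
Government outlay = subsidy × quantity = 28 × 245 = 6860.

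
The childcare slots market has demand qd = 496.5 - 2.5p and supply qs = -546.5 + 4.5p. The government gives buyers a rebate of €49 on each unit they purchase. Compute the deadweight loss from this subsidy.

Pre-subsidy: 496.5 - 2.5p = -546.5 + 4.5p gives p* = 149, q* = 124.
With the rebate, buyers effectively pay pb = ps − 49, where ps is the price sellers receive.
Demand in terms of ps becomes qd = 496.5 − 2.5(ps − 49) = 619 - 2.5ps. Setting this equal to supply: 619 - 2.5ps = -546.5 + 4.5ps, so ps = 166.5.
Buyers pay pb = 166.5 − 49 = 117.5; q' = -546.5 + 4.5·166.5 = 202.75.
The subsidy expands output by 202.75 − 124 = 78.75 past the efficient level; on those units the gap between marginal cost and willingness to pay runs from 0 up to 49.
DWL = ½ × 49 × 78.75 = 1929.375.

Deadweight loss = €1929.375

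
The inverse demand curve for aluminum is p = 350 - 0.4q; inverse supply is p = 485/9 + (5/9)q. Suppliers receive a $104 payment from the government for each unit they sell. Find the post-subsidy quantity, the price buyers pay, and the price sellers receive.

q' = 18005/43; buyers pay 7848/43; sellers receive 12320/43

Pre-subsidy: 350 - 0.4q = 485/9 + (5/9)q gives q* = 13325/43 and p* = 9720/43.
With the subsidy, sellers receive ps = pb + 104 for each unit, where pb is the price buyers pay.
On the curves, pb = 350 - 0.4q and ps = 485/9 + (5/9)q; the wedge ps − pb = 104 gives 485/9 + (5/9)q − (350 - 0.4q) = 104, so q' = 18005/43.
Then pb = 350 − 0.4·(18005/43) = 7848/43 and ps = 485/9 + (5/9)·(18005/43) = 12320/43.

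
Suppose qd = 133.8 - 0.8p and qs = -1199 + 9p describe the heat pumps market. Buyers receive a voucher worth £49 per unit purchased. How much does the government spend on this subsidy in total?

Government cost = £2989

Pre-subsidy: 133.8 - 0.8p = -1199 + 9p gives p* = 136, q* = 25.
With the rebate, buyers effectively pay pb = ps − 49, where ps is the price sellers receive.
Demand in terms of ps becomes qd = 133.8 − 0.8(ps − 49) = 173 - 0.8ps. Setting this equal to supply: 173 - 0.8ps = -1199 + 9ps, so ps = 140.
Buyers pay pb = 140 − 49 = 91; q' = -1199 + 9·140 = 61.
Government outlay = subsidy × quantity = 49 × 61 = 2989.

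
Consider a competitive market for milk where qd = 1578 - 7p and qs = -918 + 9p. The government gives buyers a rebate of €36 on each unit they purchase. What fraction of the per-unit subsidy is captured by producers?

Producer share = 0.4375

Pre-subsidy: 1578 - 7p = -918 + 9p gives p* = 156, q* = 486.
With the rebate, buyers effectively pay pb = ps − 36, where ps is the price sellers receive.
Demand in terms of ps becomes qd = 1578 − 7(ps − 36) = 1830 - 7ps. Setting this equal to supply: 1830 - 7ps = -918 + 9ps, so ps = 171.75.
Buyers pay pb = 171.75 − 36 = 135.75; q' = -918 + 9·171.75 = 627.75.
Buyers' price falls by p* − pb = 156 − 135.75 = 20.25; sellers' price rises by ps − p* = 171.75 − 156 = 15.75.
So producers capture 15.75/36 = 0.4375 of each unit of subsidy.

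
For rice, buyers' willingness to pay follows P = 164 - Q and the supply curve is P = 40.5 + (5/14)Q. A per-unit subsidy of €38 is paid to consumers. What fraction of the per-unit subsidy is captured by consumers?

Pre-subsidy: 164 - Q = 40.5 + (5/14)Q gives Q* = 91 and P* = 73.
With the rebate, buyers effectively pay Pb = Ps − 38, where Ps is the price sellers receive.
On the curves, Pb = 164 - Q and Ps = 40.5 + (5/14)Q; the wedge Ps − Pb = 38 gives 40.5 + (5/14)Q − (164 - Q) = 38, so Q' = 119.
Then Pb = 164 − 1·119 = 45 and Ps = 40.5 + (5/14)·119 = 83.
Buyers' price falls by P* − Pb = 73 − 45 = 28; sellers' price rises by Ps − P* = 83 − 73 = 10.
So consumers capture 28/38 = 14/19 of each unit of subsidy.

Consumer share = 14/19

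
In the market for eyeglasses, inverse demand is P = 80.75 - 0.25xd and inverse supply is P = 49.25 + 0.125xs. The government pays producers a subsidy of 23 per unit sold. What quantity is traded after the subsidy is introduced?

x' = 436/3

Pre-subsidy: 80.75 - 0.25x = 49.25 + 0.125x gives x* = 84 and P* = 59.75.
With the subsidy, sellers receive Ps = Pb + 23 for each unit, where Pb is the price buyers pay.
On the curves, Pb = 80.75 - 0.25x and Ps = 49.25 + 0.125x; the wedge Ps − Pb = 23 gives 49.25 + 0.125x − (80.75 - 0.25x) = 23, so x' = 436/3.
Then Pb = 80.75 − 0.25·(436/3) = 533/12 and Ps = 49.25 + 0.125·(436/3) = 809/12.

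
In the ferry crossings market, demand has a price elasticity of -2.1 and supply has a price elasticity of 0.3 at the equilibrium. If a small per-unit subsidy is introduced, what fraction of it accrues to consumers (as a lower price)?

Consumer share = 0.125

For a small subsidy around the equilibrium, the benefit split depends on the relative slopes, which at a point are proportional to the elasticities.
Buyer share = εs/(εs + |εd|) = 0.3/(0.3 + 2.1) = 0.125; seller share = |εd|/(εs + |εd|) = 0.875.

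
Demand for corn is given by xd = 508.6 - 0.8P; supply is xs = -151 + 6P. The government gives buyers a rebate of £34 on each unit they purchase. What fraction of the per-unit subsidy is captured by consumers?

Consumer share = 15/17

Pre-subsidy: 508.6 - 0.8P = -151 + 6P gives P* = 97, x* = 431.
With the rebate, buyers effectively pay Pb = Ps − 34, where Ps is the price sellers receive.
Demand in terms of Ps becomes xd = 508.6 − 0.8(Ps − 34) = 535.8 - 0.8Ps. Setting this equal to supply: 535.8 - 0.8Ps = -151 + 6Ps, so Ps = 101.
Buyers pay Pb = 101 − 34 = 67; x' = -151 + 6·101 = 455.
Buyers' price falls by P* − Pb = 97 − 67 = 30; sellers' price rises by Ps − P* = 101 − 97 = 4.
So consumers capture 30/34 = 15/17 of each unit of subsidy.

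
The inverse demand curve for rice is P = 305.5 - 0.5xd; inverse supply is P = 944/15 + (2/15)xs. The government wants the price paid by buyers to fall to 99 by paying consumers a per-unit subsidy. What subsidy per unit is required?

At a buyer price of 99, quantity demanded is 611 − 2·99 = 413.
Sellers supply 413 only when they receive Ps = 944/15 + (2/15)·413 = 118.
s = Ps − Pb = 118 − 99 = 19.

Required subsidy s = 19 per unit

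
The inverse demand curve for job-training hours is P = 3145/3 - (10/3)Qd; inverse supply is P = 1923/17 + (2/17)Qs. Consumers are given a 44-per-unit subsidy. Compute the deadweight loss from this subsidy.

Deadweight loss = 280.5

Pre-subsidy: 3145/3 - (10/3)Q = 1923/17 + (2/17)Q gives Q* = 271 and P* = 145.
With the rebate, buyers effectively pay Pb = Ps − 44, where Ps is the price sellers receive.
On the curves, Pb = 3145/3 - (10/3)Q and Ps = 1923/17 + (2/17)Q; the wedge Ps − Pb = 44 gives 1923/17 + (2/17)Q − (3145/3 - (10/3)Q) = 44, so Q' = 283.75.
Then Pb = 3145/3 − (10/3)·283.75 = 102.5 and Ps = 1923/17 + (2/17)·283.75 = 146.5.
The subsidy expands output by 283.75 − 271 = 12.75 past the efficient level; on those units the gap between marginal cost and willingness to pay runs from 0 up to 44.
DWL = ½ × 44 × 12.75 = 280.5.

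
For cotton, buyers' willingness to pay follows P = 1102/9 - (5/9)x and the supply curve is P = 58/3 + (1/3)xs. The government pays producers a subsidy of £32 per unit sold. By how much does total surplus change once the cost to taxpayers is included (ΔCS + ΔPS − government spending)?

Net change in total surplus = -£576

Pre-subsidy: 1102/9 - (5/9)x = 58/3 + (1/3)x gives x* = 116 and P* = 58.
With the subsidy, sellers receive Ps = Pb + 32 for each unit, where Pb is the price buyers pay.
On the curves, Pb = 1102/9 - (5/9)x and Ps = 58/3 + (1/3)x; the wedge Ps − Pb = 32 gives 58/3 + (1/3)x − (1102/9 - (5/9)x) = 32, so x' = 152.
Then Pb = 1102/9 − (5/9)·152 = 38 and Ps = 58/3 + (1/3)·152 = 70.
ΔCS = ½(116 + 152)(58 − 38) = 2680; ΔPS = ½(116 + 152)(70 − 58) = 1608.
Government spending = 32 × 152 = 4864.
Net change = 2680 + 1608 − 4864 = -576. The loss equals the DWL triangle ½·32·36.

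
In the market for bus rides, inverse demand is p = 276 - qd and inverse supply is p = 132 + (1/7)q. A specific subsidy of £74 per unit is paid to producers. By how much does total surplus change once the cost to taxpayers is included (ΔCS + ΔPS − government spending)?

Net change in total surplus = -£2395.75

Pre-subsidy: 276 - q = 132 + (1/7)q gives q* = 126 and p* = 150.
With the subsidy, sellers receive ps = pb + 74 for each unit, where pb is the price buyers pay.
On the curves, pb = 276 - q and ps = 132 + (1/7)q; the wedge ps − pb = 74 gives 132 + (1/7)q − (276 - q) = 74, so q' = 190.75.
Then pb = 276 − 1·190.75 = 85.25 and ps = 132 + (1/7)·190.75 = 159.25.
ΔCS = ½(126 + 190.75)(150 − 85.25) = 10254.78125; ΔPS = ½(126 + 190.75)(159.25 − 150) = 1464.96875.
Government spending = 74 × 190.75 = 14115.5.
Net change = 10254.78125 + 1464.96875 − 14115.5 = -2395.75. The loss equals the DWL triangle ½·74·64.75.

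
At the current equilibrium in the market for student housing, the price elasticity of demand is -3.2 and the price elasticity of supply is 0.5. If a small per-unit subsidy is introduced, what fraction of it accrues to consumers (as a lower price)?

For a small subsidy around the equilibrium, the benefit split depends on the relative slopes, which at a point are proportional to the elasticities.
Buyer share = εs/(εs + |εd|) = 0.5/(0.5 + 3.2) = 5/37; seller share = |εd|/(εs + |εd|) = 32/37.

Consumer share = 5/37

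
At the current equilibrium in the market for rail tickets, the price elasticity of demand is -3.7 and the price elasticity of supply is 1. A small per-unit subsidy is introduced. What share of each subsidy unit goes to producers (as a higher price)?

Producer share = 37/47

For a small subsidy around the equilibrium, the benefit split depends on the relative slopes, which at a point are proportional to the elasticities.
Buyer share = εs/(εs + |εd|) = 1/(1 + 3.7) = 10/47; seller share = |εd|/(εs + |εd|) = 37/47.
So producers capture 37/47 of the subsidy.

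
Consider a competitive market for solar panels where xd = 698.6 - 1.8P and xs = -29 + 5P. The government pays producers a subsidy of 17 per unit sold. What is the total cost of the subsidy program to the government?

Pre-subsidy: 698.6 - 1.8P = -29 + 5P gives P* = 107, x* = 506.
With the subsidy, sellers receive Ps = Pb + 17 for each unit, where Pb is the price buyers pay.
Supply in terms of Pb becomes xs = -29 + 5(Pb + 17) = 56 + 5Pb. Setting this equal to demand: 698.6 - 1.8Pb = 56 + 5Pb, so Pb = 94.5.
Sellers receive Ps = 94.5 + 17 = 111.5; x' = 698.6 − 1.8·94.5 = 528.5.
Government outlay = subsidy × quantity = 17 × 528.5 = 8984.5.

Government cost = 8984.5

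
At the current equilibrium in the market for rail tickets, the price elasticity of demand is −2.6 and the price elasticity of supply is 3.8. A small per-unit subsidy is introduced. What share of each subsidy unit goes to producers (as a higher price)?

For a small subsidy around the equilibrium, the benefit split depends on the relative slopes, which at a point are proportional to the elasticities.
Buyer share = εs/(εs + |εd|) = 3.8/(3.8 + 2.6) = 0.59375; seller share = |εd|/(εs + |εd|) = 0.40625.
So producers capture 0.40625 of the subsidy.

Producer share = 0.40625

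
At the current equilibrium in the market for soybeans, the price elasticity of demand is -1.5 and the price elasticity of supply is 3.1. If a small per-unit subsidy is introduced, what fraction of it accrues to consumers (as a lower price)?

Consumer share = 31/46

For a small subsidy around the equilibrium, the benefit split depends on the relative slopes, which at a point are proportional to the elasticities.
Buyer share = εs/(εs + |εd|) = 3.1/(3.1 + 1.5) = 31/46; seller share = |εd|/(εs + |εd|) = 15/46.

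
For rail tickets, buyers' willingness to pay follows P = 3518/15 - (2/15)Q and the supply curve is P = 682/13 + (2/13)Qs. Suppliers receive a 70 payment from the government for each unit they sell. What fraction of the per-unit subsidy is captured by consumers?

Pre-subsidy: 3518/15 - (2/15)Q = 682/13 + (2/13)Q gives Q* = 634 and P* = 150.
With the subsidy, sellers receive Ps = Pb + 70 for each unit, where Pb is the price buyers pay.
On the curves, Pb = 3518/15 - (2/15)Q and Ps = 682/13 + (2/13)Q; the wedge Ps − Pb = 70 gives 682/13 + (2/13)Q − (3518/15 - (2/15)Q) = 70, so Q' = 877.75.
Then Pb = 3518/15 − (2/15)·877.75 = 117.5 and Ps = 682/13 + (2/13)·877.75 = 187.5.
Buyers' price falls by P* − Pb = 150 − 117.5 = 32.5; sellers' price rises by Ps − P* = 187.5 − 150 = 37.5.
So consumers capture 32.5/70 = 13/28 of each unit of subsidy.

Consumer share = 13/28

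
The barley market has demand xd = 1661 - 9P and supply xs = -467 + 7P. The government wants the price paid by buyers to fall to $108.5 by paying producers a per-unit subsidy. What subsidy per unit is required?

At a buyer price of 108.5, quantity demanded is 1661 − 9·108.5 = 684.5.
Sellers supply 684.5 only when they receive Ps with -467 + 7·Ps = 684.5, i.e. Ps = 164.5.
s = Ps − Pb = 164.5 − 108.5 = 56.

Required subsidy s = $56 per unit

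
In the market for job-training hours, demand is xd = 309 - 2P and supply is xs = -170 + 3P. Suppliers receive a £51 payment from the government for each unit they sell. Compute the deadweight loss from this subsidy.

Pre-subsidy: 309 - 2P = -170 + 3P gives P* = 95.8, x* = 117.4.
With the subsidy, sellers receive Ps = Pb + 51 for each unit, where Pb is the price buyers pay.
Supply in terms of Pb becomes xs = -170 + 3(Pb + 51) = -17 + 3Pb. Setting this equal to demand: 309 - 2Pb = -17 + 3Pb, so Pb = 65.2.
Sellers receive Ps = 65.2 + 51 = 116.2; x' = 309 − 2·65.2 = 178.6.
The subsidy expands output by 178.6 − 117.4 = 61.2 past the efficient level; on those units the gap between marginal cost and willingness to pay runs from 0 up to 51.
DWL = ½ × 51 × 61.2 = 1560.6.

Deadweight loss = £1560.6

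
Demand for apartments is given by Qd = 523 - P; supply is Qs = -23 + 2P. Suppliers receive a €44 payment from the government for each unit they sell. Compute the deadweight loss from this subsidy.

Pre-subsidy: 523 - P = -23 + 2P gives P* = 182, Q* = 341.
With the subsidy, sellers receive Ps = Pb + 44 for each unit, where Pb is the price buyers pay.
Supply in terms of Pb becomes Qs = -23 + 2(Pb + 44) = 65 + 2Pb. Setting this equal to demand: 523 - Pb = 65 + 2Pb, so Pb = 458/3.
Sellers receive Ps = 458/3 + 44 = 590/3; Q' = 523 − 1·(458/3) = 1111/3.
The subsidy expands output by 1111/3 − 341 = 88/3 past the efficient level; on those units the gap between marginal cost and willingness to pay runs from 0 up to 44.
DWL = ½ × 44 × 88/3 = 1936/3.

Deadweight loss = 1936/3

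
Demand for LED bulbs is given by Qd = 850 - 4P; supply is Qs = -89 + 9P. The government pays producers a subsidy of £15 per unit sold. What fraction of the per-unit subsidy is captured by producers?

Pre-subsidy: 850 - 4P = -89 + 9P gives P* = 939/13, Q* = 7294/13.
With the subsidy, sellers receive Ps = Pb + 15 for each unit, where Pb is the price buyers pay.
Supply in terms of Pb becomes Qs = -89 + 9(Pb + 15) = 46 + 9Pb. Setting this equal to demand: 850 - 4Pb = 46 + 9Pb, so Pb = 804/13.
Sellers receive Ps = 804/13 + 15 = 999/13; Q' = 850 − 4·(804/13) = 7834/13.
Buyers' price falls by P* − Pb = 939/13 − 804/13 = 135/13; sellers' price rises by Ps − P* = 999/13 − 939/13 = 60/13.
So producers capture (60/13)/15 = 4/13 of each unit of subsidy.

Producer share = 4/13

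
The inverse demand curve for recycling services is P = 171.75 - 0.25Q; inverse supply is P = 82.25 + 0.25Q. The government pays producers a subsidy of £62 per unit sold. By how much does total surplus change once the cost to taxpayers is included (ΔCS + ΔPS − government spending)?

Pre-subsidy: 171.75 - 0.25Q = 82.25 + 0.25Q gives Q* = 179 and P* = 127.
With the subsidy, sellers receive Ps = Pb + 62 for each unit, where Pb is the price buyers pay.
On the curves, Pb = 171.75 - 0.25Q and Ps = 82.25 + 0.25Q; the wedge Ps − Pb = 62 gives 82.25 + 0.25Q − (171.75 - 0.25Q) = 62, so Q' = 303.
Then Pb = 171.75 − 0.25·303 = 96 and Ps = 82.25 + 0.25·303 = 158.
ΔCS = ½(179 + 303)(127 − 96) = 7471; ΔPS = ½(179 + 303)(158 − 127) = 7471.
Government spending = 62 × 303 = 18786.
Net change = 7471 + 7471 − 18786 = -3844. The loss equals the DWL triangle ½·62·124.

Net change in total surplus = -£3844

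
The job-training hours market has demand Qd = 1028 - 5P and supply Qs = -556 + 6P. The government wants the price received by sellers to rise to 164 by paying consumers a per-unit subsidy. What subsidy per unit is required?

At a seller price of 164, quantity supplied is -556 + 6·164 = 428.
Buyers absorb 428 only when they pay Pb with 1028 − 5·Pb = 428, i.e. Pb = 120.
s = Ps − Pb = 164 − 120 = 44.

Required subsidy s = 44 per unit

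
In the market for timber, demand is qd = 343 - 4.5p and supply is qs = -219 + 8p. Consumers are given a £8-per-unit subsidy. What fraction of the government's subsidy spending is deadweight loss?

DWL / government spending = 288/4093

Pre-subsidy: 343 - 4.5p = -219 + 8p gives p* = 44.96, q* = 140.68.
With the rebate, buyers effectively pay pb = ps − 8, where ps is the price sellers receive.
Demand in terms of ps becomes qd = 343 − 4.5(ps − 8) = 379 - 4.5ps. Setting this equal to supply: 379 - 4.5ps = -219 + 8ps, so ps = 47.84.
Buyers pay pb = 47.84 − 8 = 39.84; q' = -219 + 8·47.84 = 163.72.
ΔCS = ½(140.68 + 163.72)(44.96 − 39.84) = 779.264; ΔPS = ½(140.68 + 163.72)(47.84 − 44.96) = 438.336.
Government spending = 8 × 163.72 = 1309.76.
DWL = ½ × 8 × (163.72 − 140.68) = 92.16; fraction = 92.16 / 1309.76 = 288/4093.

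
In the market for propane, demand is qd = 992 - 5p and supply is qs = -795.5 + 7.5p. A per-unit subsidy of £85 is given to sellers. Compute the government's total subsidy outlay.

Pre-subsidy: 992 - 5p = -795.5 + 7.5p gives p* = 143, q* = 277.
With the subsidy, sellers receive ps = pb + 85 for each unit, where pb is the price buyers pay.
Supply in terms of pb becomes qs = -795.5 + 7.5(pb + 85) = -158 + 7.5pb. Setting this equal to demand: 992 - 5pb = -158 + 7.5pb, so pb = 92.
Sellers receive ps = 92 + 85 = 177; q' = 992 − 5·92 = 532.
Government outlay = subsidy × quantity = 85 × 532 = 45220.

Government cost = £45220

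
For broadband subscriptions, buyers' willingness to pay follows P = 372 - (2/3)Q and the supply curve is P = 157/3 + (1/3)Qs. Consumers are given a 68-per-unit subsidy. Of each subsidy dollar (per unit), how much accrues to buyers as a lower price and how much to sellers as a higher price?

Buyers gain 136/3 per unit; sellers gain 68/3 per unit

Pre-subsidy: 372 - (2/3)Q = 157/3 + (1/3)Q gives Q* = 959/3 and P* = 1430/9.
With the rebate, buyers effectively pay Pb = Ps − 68, where Ps is the price sellers receive.
On the curves, Pb = 372 - (2/3)Q and Ps = 157/3 + (1/3)Q; the wedge Ps − Pb = 68 gives 157/3 + (1/3)Q − (372 - (2/3)Q) = 68, so Q' = 1163/3.
Then Pb = 372 − (2/3)·(1163/3) = 1022/9 and Ps = 157/3 + (1/3)·(1163/3) = 1634/9.
Buyers' price falls by P* − Pb = 1430/9 − 1022/9 = 136/3; sellers' price rises by Ps − P* = 1634/9 − 1430/9 = 68/3.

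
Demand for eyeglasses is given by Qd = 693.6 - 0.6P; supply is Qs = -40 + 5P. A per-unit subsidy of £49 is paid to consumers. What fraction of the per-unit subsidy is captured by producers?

Pre-subsidy: 693.6 - 0.6P = -40 + 5P gives P* = 131, Q* = 615.
With the rebate, buyers effectively pay Pb = Ps − 49, where Ps is the price sellers receive.
Demand in terms of Ps becomes Qd = 693.6 − 0.6(Ps − 49) = 723 - 0.6Ps. Setting this equal to supply: 723 - 0.6Ps = -40 + 5Ps, so Ps = 136.25.
Buyers pay Pb = 136.25 − 49 = 87.25; Q' = -40 + 5·136.25 = 641.25.
Buyers' price falls by P* − Pb = 131 − 87.25 = 43.75; sellers' price rises by Ps − P* = 136.25 − 131 = 5.25.
So producers capture 5.25/49 = 3/28 of each unit of subsidy.

Producer share = 3/28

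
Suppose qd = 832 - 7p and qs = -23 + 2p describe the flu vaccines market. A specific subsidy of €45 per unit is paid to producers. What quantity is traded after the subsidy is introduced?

Pre-subsidy: 832 - 7p = -23 + 2p gives p* = 95, q* = 167.
With the subsidy, sellers receive ps = pb + 45 for each unit, where pb is the price buyers pay.
Supply in terms of pb becomes qs = -23 + 2(pb + 45) = 67 + 2pb. Setting this equal to demand: 832 - 7pb = 67 + 2pb, so pb = 85.
Sellers receive ps = 85 + 45 = 130; q' = 832 − 7·85 = 237.

q' = 237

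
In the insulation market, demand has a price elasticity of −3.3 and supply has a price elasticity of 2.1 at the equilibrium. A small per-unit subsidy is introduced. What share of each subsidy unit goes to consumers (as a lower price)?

For a small subsidy around the equilibrium, the benefit split depends on the relative slopes, which at a point are proportional to the elasticities.
Buyer share = εs/(εs + |εd|) = 2.1/(2.1 + 3.3) = 7/18; seller share = |εd|/(εs + |εd|) = 11/18.

Consumer share = 7/18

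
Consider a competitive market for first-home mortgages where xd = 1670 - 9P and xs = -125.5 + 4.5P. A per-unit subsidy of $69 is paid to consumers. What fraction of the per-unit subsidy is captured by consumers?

Pre-subsidy: 1670 - 9P = -125.5 + 4.5P gives P* = 133, x* = 473.
With the rebate, buyers effectively pay Pb = Ps − 69, where Ps is the price sellers receive.
Demand in terms of Ps becomes xd = 1670 − 9(Ps − 69) = 2291 - 9Ps. Setting this equal to supply: 2291 - 9Ps = -125.5 + 4.5Ps, so Ps = 179.
Buyers pay Pb = 179 − 69 = 110; x' = -125.5 + 4.5·179 = 680.
Buyers' price falls by P* − Pb = 133 − 110 = 23; sellers' price rises by Ps − P* = 179 − 133 = 46.
So consumers capture 23/69 = 1/3 of each unit of subsidy.

Consumer share = 1/3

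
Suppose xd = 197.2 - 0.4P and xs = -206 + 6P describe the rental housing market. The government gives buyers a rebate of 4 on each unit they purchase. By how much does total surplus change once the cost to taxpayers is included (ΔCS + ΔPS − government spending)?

Pre-subsidy: 197.2 - 0.4P = -206 + 6P gives P* = 63, x* = 172.
With the rebate, buyers effectively pay Pb = Ps − 4, where Ps is the price sellers receive.
Demand in terms of Ps becomes xd = 197.2 − 0.4(Ps − 4) = 198.8 - 0.4Ps. Setting this equal to supply: 198.8 - 0.4Ps = -206 + 6Ps, so Ps = 63.25.
Buyers pay Pb = 63.25 − 4 = 59.25; x' = -206 + 6·63.25 = 173.5.
ΔCS = ½(172 + 173.5)(63 − 59.25) = 647.8125; ΔPS = ½(172 + 173.5)(63.25 − 63) = 43.1875.
Government spending = 4 × 173.5 = 694.
Net change = 647.8125 + 43.1875 − 694 = -3. The loss equals the DWL triangle ½·4·1.5.

Net change in total surplus = -3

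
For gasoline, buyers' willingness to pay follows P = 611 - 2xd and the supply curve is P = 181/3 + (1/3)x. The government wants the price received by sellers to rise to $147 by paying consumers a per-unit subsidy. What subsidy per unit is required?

At a seller price of 147, quantity supplied is -181 + 3·147 = 260.
Buyers absorb 260 only when they pay Pb = 611 − 2·260 = 91.
s = Ps − Pb = 147 − 91 = 56.

Required subsidy s = $56 per unit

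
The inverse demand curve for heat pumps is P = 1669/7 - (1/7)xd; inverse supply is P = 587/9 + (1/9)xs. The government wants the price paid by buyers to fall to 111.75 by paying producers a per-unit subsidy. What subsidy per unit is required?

At a buyer price of 111.75, quantity demanded is 1669 − 7·111.75 = 886.75.
Sellers supply 886.75 only when they receive Ps = 587/9 + (1/9)·886.75 = 163.75.
s = Ps − Pb = 163.75 − 111.75 = 52.

Required subsidy s = 52 per unit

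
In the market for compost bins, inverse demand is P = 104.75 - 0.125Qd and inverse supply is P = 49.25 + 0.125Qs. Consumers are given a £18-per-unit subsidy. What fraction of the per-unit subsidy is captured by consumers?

Pre-subsidy: 104.75 - 0.125Q = 49.25 + 0.125Q gives Q* = 222 and P* = 77.
With the rebate, buyers effectively pay Pb = Ps − 18, where Ps is the price sellers receive.
On the curves, Pb = 104.75 - 0.125Q and Ps = 49.25 + 0.125Q; the wedge Ps − Pb = 18 gives 49.25 + 0.125Q − (104.75 - 0.125Q) = 18, so Q' = 294.
Then Pb = 104.75 − 0.125·294 = 68 and Ps = 49.25 + 0.125·294 = 86.
Buyers' price falls by P* − Pb = 77 − 68 = 9; sellers' price rises by Ps − P* = 86 − 77 = 9.
So consumers capture 9/18 = 0.5 of each unit of subsidy.

Consumer share = 0.5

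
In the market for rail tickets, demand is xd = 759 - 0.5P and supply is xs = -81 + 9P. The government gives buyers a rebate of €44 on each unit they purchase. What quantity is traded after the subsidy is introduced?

Pre-subsidy: 759 - 0.5P = -81 + 9P gives P* = 1680/19, x* = 13581/19.
With the rebate, buyers effectively pay Pb = Ps − 44, where Ps is the price sellers receive.
Demand in terms of Ps becomes xd = 759 − 0.5(Ps − 44) = 781 - 0.5Ps. Setting this equal to supply: 781 - 0.5Ps = -81 + 9Ps, so Ps = 1724/19.
Buyers pay Pb = 1724/19 − 44 = 888/19; x' = -81 + 9·(1724/19) = 13977/19.

x' = 13977/19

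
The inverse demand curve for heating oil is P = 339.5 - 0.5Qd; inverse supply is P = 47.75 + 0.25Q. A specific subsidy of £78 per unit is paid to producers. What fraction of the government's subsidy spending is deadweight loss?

DWL / government spending = 52/493

Pre-subsidy: 339.5 - 0.5Q = 47.75 + 0.25Q gives Q* = 389 and P* = 145.
With the subsidy, sellers receive Ps = Pb + 78 for each unit, where Pb is the price buyers pay.
On the curves, Pb = 339.5 - 0.5Q and Ps = 47.75 + 0.25Q; the wedge Ps − Pb = 78 gives 47.75 + 0.25Q − (339.5 - 0.5Q) = 78, so Q' = 493.
Then Pb = 339.5 − 0.5·493 = 93 and Ps = 47.75 + 0.25·493 = 171.
ΔCS = ½(389 + 493)(145 − 93) = 22932; ΔPS = ½(389 + 493)(171 − 145) = 11466.
Government spending = 78 × 493 = 38454.
DWL = ½ × 78 × (493 − 389) = 4056; fraction = 4056 / 38454 = 52/493.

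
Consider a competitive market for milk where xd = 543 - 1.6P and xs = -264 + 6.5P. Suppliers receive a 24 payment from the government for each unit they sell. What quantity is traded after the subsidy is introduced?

Pre-subsidy: 543 - 1.6P = -264 + 6.5P gives P* = 2690/27, x* = 10357/27.
With the subsidy, sellers receive Ps = Pb + 24 for each unit, where Pb is the price buyers pay.
Supply in terms of Pb becomes xs = -264 + 6.5(Pb + 24) = -108 + 6.5Pb. Setting this equal to demand: 543 - 1.6Pb = -108 + 6.5Pb, so Pb = 2170/27.
Sellers receive Ps = 2170/27 + 24 = 2818/27; x' = 543 − 1.6·(2170/27) = 11189/27.

x' = 11189/27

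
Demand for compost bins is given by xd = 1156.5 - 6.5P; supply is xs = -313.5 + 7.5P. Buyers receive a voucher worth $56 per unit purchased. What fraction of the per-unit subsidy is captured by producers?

Producer share = 13/28

Pre-subsidy: 1156.5 - 6.5P = -313.5 + 7.5P gives P* = 105, x* = 474.
With the rebate, buyers effectively pay Pb = Ps − 56, where Ps is the price sellers receive.
Demand in terms of Ps becomes xd = 1156.5 − 6.5(Ps − 56) = 1520.5 - 6.5Ps. Setting this equal to supply: 1520.5 - 6.5Ps = -313.5 + 7.5Ps, so Ps = 131.
Buyers pay Pb = 131 − 56 = 75; x' = -313.5 + 7.5·131 = 669.
Buyers' price falls by P* − Pb = 105 − 75 = 30; sellers' price rises by Ps − P* = 131 − 105 = 26.
So producers capture 26/56 = 13/28 of each unit of subsidy.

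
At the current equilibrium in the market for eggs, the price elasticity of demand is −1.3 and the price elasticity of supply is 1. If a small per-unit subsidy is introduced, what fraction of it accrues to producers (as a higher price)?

For a small subsidy around the equilibrium, the benefit split depends on the relative slopes, which at a point are proportional to the elasticities.
Buyer share = εs/(εs + |εd|) = 1/(1 + 1.3) = 10/23; seller share = |εd|/(εs + |εd|) = 13/23.
So producers capture 13/23 of the subsidy.

Producer share = 13/23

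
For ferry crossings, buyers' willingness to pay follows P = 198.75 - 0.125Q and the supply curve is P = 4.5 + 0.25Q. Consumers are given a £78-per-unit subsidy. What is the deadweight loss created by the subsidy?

Deadweight loss = £8112

Pre-subsidy: 198.75 - 0.125Q = 4.5 + 0.25Q gives Q* = 518 and P* = 134.
With the rebate, buyers effectively pay Pb = Ps − 78, where Ps is the price sellers receive.
On the curves, Pb = 198.75 - 0.125Q and Ps = 4.5 + 0.25Q; the wedge Ps − Pb = 78 gives 4.5 + 0.25Q − (198.75 - 0.125Q) = 78, so Q' = 726.
Then Pb = 198.75 − 0.125·726 = 108 and Ps = 4.5 + 0.25·726 = 186.
The subsidy expands output by 726 − 518 = 208 past the efficient level; on those units the gap between marginal cost and willingness to pay runs from 0 up to 78.
DWL = ½ × 78 × 208 = 8112.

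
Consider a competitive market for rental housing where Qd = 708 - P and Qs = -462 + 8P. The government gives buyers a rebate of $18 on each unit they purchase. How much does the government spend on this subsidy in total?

Pre-subsidy: 708 - P = -462 + 8P gives P* = 130, Q* = 578.
With the rebate, buyers effectively pay Pb = Ps − 18, where Ps is the price sellers receive.
Demand in terms of Ps becomes Qd = 708 − 1(Ps − 18) = 726 - Ps. Setting this equal to supply: 726 - Ps = -462 + 8Ps, so Ps = 132.
Buyers pay Pb = 132 − 18 = 114; Q' = -462 + 8·132 = 594.
Government outlay = subsidy × quantity = 18 × 594 = 10692.

Government cost = $10692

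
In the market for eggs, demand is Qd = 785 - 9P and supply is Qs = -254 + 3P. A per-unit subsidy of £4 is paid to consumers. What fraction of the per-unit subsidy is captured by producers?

Pre-subsidy: 785 - 9P = -254 + 3P gives P* = 1039/12, Q* = 5.75.
With the rebate, buyers effectively pay Pb = Ps − 4, where Ps is the price sellers receive.
Demand in terms of Ps becomes Qd = 785 − 9(Ps − 4) = 821 - 9Ps. Setting this equal to supply: 821 - 9Ps = -254 + 3Ps, so Ps = 1075/12.
Buyers pay Pb = 1075/12 − 4 = 1027/12; Q' = -254 + 3·(1075/12) = 14.75.
Buyers' price falls by P* − Pb = 1039/12 − 1027/12 = 1; sellers' price rises by Ps − P* = 1075/12 − 1039/12 = 3.
So producers capture 3/4 = 0.75 of each unit of subsidy.

Producer share = 0.75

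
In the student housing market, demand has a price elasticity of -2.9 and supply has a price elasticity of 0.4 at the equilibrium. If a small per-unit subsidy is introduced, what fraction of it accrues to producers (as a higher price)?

Producer share = 29/33

For a small subsidy around the equilibrium, the benefit split depends on the relative slopes, which at a point are proportional to the elasticities.
Buyer share = εs/(εs + |εd|) = 0.4/(0.4 + 2.9) = 4/33; seller share = |εd|/(εs + |εd|) = 29/33.
So producers capture 29/33 of the subsidy.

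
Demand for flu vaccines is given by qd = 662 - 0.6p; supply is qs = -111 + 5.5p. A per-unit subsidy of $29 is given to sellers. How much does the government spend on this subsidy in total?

Pre-subsidy: 662 - 0.6p = -111 + 5.5p gives p* = 7730/61, q* = 35744/61.
With the subsidy, sellers receive ps = pb + 29 for each unit, where pb is the price buyers pay.
Supply in terms of pb becomes qs = -111 + 5.5(pb + 29) = 48.5 + 5.5pb. Setting this equal to demand: 662 - 0.6pb = 48.5 + 5.5pb, so pb = 6135/61.
Sellers receive ps = 6135/61 + 29 = 7904/61; q' = 662 − 0.6·(6135/61) = 36701/61.
Government outlay = subsidy × quantity = 29 × 36701/61 = 1064329/61.

Government cost = 1064329/61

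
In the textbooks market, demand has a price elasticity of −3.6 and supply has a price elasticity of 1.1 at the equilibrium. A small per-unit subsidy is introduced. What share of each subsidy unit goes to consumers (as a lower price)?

Consumer share = 11/47

For a small subsidy around the equilibrium, the benefit split depends on the relative slopes, which at a point are proportional to the elasticities.
Buyer share = εs/(εs + |εd|) = 1.1/(1.1 + 3.6) = 11/47; seller share = |εd|/(εs + |εd|) = 36/47.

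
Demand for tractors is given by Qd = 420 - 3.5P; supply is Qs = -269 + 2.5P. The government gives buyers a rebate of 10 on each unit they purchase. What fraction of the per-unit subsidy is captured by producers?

Pre-subsidy: 420 - 3.5P = -269 + 2.5P gives P* = 689/6, Q* = 217/12.
With the rebate, buyers effectively pay Pb = Ps − 10, where Ps is the price sellers receive.
Demand in terms of Ps becomes Qd = 420 − 3.5(Ps − 10) = 455 - 3.5Ps. Setting this equal to supply: 455 - 3.5Ps = -269 + 2.5Ps, so Ps = 362/3.
Buyers pay Pb = 362/3 − 10 = 332/3; Q' = -269 + 2.5·(362/3) = 98/3.
Buyers' price falls by P* − Pb = 689/6 − 332/3 = 25/6; sellers' price rises by Ps − P* = 362/3 − 689/6 = 35/6.
So producers capture (35/6)/10 = 7/12 of each unit of subsidy.

Producer share = 7/12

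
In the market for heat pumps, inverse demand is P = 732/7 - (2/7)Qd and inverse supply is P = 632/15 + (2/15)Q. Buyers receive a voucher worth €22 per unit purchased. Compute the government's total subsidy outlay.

Pre-subsidy: 732/7 - (2/7)Q = 632/15 + (2/15)Q gives Q* = 149 and P* = 62.
With the rebate, buyers effectively pay Pb = Ps − 22, where Ps is the price sellers receive.
On the curves, Pb = 732/7 - (2/7)Q and Ps = 632/15 + (2/15)Q; the wedge Ps − Pb = 22 gives 632/15 + (2/15)Q − (732/7 - (2/7)Q) = 22, so Q' = 201.5.
Then Pb = 732/7 − (2/7)·201.5 = 47 and Ps = 632/15 + (2/15)·201.5 = 69.
Government outlay = subsidy × quantity = 22 × 201.5 = 4433.

Government cost = €4433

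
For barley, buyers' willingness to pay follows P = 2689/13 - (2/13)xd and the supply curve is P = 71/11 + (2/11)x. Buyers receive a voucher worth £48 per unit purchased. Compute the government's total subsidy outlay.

Government cost = £35520

Pre-subsidy: 2689/13 - (2/13)x = 71/11 + (2/11)x gives x* = 597 and P* = 115.
With the rebate, buyers effectively pay Pb = Ps − 48, where Ps is the price sellers receive.
On the curves, Pb = 2689/13 - (2/13)x and Ps = 71/11 + (2/11)x; the wedge Ps − Pb = 48 gives 71/11 + (2/11)x − (2689/13 - (2/13)x) = 48, so x' = 740.
Then Pb = 2689/13 − (2/13)·740 = 93 and Ps = 71/11 + (2/11)·740 = 141.
Government outlay = subsidy × quantity = 48 × 740 = 35520.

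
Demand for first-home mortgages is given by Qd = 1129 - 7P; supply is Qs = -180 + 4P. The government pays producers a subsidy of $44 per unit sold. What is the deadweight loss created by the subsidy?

Pre-subsidy: 1129 - 7P = -180 + 4P gives P* = 119, Q* = 296.
With the subsidy, sellers receive Ps = Pb + 44 for each unit, where Pb is the price buyers pay.
Supply in terms of Pb becomes Qs = -180 + 4(Pb + 44) = -4 + 4Pb. Setting this equal to demand: 1129 - 7Pb = -4 + 4Pb, so Pb = 103.
Sellers receive Ps = 103 + 44 = 147; Q' = 1129 − 7·103 = 408.
The subsidy expands output by 408 − 296 = 112 past the efficient level; on those units the gap between marginal cost and willingness to pay runs from 0 up to 44.
DWL = ½ × 44 × 112 = 2464.

Deadweight loss = $2464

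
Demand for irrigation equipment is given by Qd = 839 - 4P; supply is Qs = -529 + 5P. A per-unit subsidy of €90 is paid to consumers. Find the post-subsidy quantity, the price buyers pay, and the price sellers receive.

Q' = 431; buyers pay €102; sellers receive €192

Pre-subsidy: 839 - 4P = -529 + 5P gives P* = 152, Q* = 231.
With the rebate, buyers effectively pay Pb = Ps − 90, where Ps is the price sellers receive.
Demand in terms of Ps becomes Qd = 839 − 4(Ps − 90) = 1199 - 4Ps. Setting this equal to supply: 1199 - 4Ps = -529 + 5Ps, so Ps = 192.
Buyers pay Pb = 192 − 90 = 102; Q' = -529 + 5·192 = 431.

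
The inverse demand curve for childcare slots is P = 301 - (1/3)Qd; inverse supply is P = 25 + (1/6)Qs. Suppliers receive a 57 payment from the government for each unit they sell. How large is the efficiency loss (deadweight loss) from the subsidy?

Deadweight loss = 3249

Pre-subsidy: 301 - (1/3)Q = 25 + (1/6)Q gives Q* = 552 and P* = 117.
With the subsidy, sellers receive Ps = Pb + 57 for each unit, where Pb is the price buyers pay.
On the curves, Pb = 301 - (1/3)Q and Ps = 25 + (1/6)Q; the wedge Ps − Pb = 57 gives 25 + (1/6)Q − (301 - (1/3)Q) = 57, so Q' = 666.
Then Pb = 301 − (1/3)·666 = 79 and Ps = 25 + (1/6)·666 = 136.
The subsidy expands output by 666 − 552 = 114 past the efficient level; on those units the gap between marginal cost and willingness to pay runs from 0 up to 57.
DWL = ½ × 57 × 114 = 3249.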